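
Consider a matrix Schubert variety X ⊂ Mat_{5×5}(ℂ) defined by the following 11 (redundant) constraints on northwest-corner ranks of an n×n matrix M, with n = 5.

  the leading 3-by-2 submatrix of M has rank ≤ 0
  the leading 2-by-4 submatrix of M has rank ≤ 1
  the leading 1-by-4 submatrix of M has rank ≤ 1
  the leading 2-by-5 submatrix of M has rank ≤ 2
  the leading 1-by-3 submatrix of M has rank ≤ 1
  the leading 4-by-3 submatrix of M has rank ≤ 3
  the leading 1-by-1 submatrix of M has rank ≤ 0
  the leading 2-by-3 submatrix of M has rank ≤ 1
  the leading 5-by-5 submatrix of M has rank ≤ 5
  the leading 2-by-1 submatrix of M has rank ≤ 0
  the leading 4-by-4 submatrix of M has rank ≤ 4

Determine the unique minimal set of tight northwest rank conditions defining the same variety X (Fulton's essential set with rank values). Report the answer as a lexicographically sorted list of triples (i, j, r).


Rank table r_w(5×5) implied by the 11 constraints:

  R[1]: 0  0  1  1  1
  R[2]: 0  0  1  1  2
  R[3]: 0  0  1  2  3
  R[4]: 1  1  2  3  4
  R[5]: 1  2  3  4  5

reading off 1-entries of Δ²R: w = (3, 5, 4, 1, 2).

ℓ(w)=7; the 2 essential cells (i,j,r):

[(2, 4, 1), (3, 2, 0)]


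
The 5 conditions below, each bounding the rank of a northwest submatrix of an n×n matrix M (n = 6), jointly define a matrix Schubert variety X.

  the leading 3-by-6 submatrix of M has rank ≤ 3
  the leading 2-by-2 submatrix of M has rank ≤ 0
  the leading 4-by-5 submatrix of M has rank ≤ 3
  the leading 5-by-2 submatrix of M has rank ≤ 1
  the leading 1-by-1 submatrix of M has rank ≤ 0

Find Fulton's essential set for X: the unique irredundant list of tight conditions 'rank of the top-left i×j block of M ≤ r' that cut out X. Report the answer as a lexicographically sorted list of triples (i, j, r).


Recovering R(i,j) via the rank-extension bound from the 5 conditions:

  0 0 1 1 1 1
  0 0 1 2 2 2
  1 1 2 3 3 3
  1 1 2 3 3 4
  1 1 2 3 4 5
  1 2 3 4 5 6

the unique w with this rank table is (3, 4, 1, 6, 5, 2).

|D(w)|=7, |Ess(w)|=3:

[(2, 2, 0), (4, 5, 3), (5, 2, 1)]


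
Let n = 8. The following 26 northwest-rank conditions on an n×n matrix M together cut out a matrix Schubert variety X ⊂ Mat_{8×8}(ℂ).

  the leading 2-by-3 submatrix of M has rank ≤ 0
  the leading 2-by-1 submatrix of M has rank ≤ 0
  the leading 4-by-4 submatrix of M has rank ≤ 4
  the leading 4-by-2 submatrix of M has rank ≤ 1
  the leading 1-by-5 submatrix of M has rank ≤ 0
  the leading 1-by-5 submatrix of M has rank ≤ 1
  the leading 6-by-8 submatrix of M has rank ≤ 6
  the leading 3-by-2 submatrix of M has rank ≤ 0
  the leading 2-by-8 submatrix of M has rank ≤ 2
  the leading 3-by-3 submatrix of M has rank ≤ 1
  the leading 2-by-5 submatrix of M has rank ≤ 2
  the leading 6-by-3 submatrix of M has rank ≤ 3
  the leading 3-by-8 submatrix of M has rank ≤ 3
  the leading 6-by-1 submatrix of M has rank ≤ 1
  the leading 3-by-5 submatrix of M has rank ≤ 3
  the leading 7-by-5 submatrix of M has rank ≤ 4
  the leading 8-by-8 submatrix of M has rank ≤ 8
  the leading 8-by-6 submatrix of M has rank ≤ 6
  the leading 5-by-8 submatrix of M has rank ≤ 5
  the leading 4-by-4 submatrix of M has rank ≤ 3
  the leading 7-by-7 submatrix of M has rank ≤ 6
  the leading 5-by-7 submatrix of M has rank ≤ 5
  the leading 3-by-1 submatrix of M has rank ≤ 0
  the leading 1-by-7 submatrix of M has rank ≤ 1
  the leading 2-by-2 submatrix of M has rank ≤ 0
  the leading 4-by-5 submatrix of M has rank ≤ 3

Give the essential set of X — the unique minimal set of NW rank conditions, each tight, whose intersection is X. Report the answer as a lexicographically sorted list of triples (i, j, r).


Propagating the 26 rank bounds to every northwest block:

  0 | 0 | 0 | 0 | 0 | 1 | 1 | 1
  0 | 0 | 0 | 1 | 1 | 2 | 2 | 2
  0 | 0 | 1 | 2 | 2 | 3 | 3 | 3
  1 | 1 | 2 | 3 | 3 | 4 | 4 | 4
  1 | 2 | 3 | 4 | 4 | 5 | 5 | 5
  1 | 2 | 3 | 4 | 4 | 5 | 6 | 6
  1 | 2 | 3 | 4 | 4 | 5 | 6 | 7
  1 | 2 | 3 | 4 | 5 | 6 | 7 | 8

the unique w with this rank table is (6, 4, 3, 1, 2, 7, 8, 5).

|D(w)|=12, |Ess(w)|=4:

[(1, 5, 0), (2, 3, 0), (3, 2, 0), (7, 5, 4)]


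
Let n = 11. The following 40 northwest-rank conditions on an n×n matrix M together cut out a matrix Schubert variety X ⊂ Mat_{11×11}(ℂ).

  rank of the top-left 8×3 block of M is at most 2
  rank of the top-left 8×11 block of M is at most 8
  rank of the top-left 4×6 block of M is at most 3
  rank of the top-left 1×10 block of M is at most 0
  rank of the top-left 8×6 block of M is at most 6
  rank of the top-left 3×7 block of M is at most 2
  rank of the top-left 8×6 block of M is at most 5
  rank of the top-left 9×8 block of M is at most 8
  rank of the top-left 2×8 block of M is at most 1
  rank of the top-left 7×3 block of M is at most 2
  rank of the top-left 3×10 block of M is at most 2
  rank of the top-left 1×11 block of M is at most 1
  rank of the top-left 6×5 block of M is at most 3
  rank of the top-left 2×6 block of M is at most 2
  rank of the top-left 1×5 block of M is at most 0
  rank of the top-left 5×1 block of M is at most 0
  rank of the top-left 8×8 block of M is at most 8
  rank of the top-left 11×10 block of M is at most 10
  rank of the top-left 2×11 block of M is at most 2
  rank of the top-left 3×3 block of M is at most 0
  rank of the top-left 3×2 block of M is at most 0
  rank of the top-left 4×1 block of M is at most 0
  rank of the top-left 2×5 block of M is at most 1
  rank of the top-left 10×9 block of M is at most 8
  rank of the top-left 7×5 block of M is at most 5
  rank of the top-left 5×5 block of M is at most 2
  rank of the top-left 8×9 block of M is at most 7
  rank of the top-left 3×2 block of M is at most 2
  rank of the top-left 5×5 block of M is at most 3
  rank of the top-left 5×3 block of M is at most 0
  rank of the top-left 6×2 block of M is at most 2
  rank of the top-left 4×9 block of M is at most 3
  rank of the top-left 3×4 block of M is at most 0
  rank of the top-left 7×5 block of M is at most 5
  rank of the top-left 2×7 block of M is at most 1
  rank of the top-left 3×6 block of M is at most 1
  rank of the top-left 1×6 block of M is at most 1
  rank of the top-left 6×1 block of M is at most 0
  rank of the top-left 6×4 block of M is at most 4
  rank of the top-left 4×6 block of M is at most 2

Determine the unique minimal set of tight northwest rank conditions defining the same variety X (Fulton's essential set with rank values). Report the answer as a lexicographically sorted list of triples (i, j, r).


The tightest implied rank at each (i,j), from the 40 conditions:

  R[1]: 0, 0, 0, 0, 0, 0, 0, 0, 0, 0, 1
  R[2]: 0, 0, 0, 0, 1, 1, 1, 1, 1, 1, 2
  R[3]: 0, 0, 0, 0, 1, 1, 2, 2, 2, 2, 3
  R[4]: 0, 0, 0, 1, 2, 2, 3, 3, 3, 3, 4
  R[5]: 0, 0, 0, 1, 2, 3, 4, 4, 4, 4, 5
  R[6]: 0, 1, 1, 2, 3, 4, 5, 5, 5, 5, 6
  R[7]: 1, 2, 2, 3, 4, 5, 6, 6, 6, 6, 7
  R[8]: 1, 2, 2, 3, 4, 5, 6, 7, 7, 7, 8
  R[9]: 1, 2, 3, 4, 5, 6, 7, 8, 8, 8, 9
  R[10]: 1, 2, 3, 4, 5, 6, 7, 8, 8, 9, 10
  R[11]: 1, 2, 3, 4, 5, 6, 7, 8, 9, 10, 11

the unique w with this rank table is (11, 5, 7, 4, 6, 2, 1, 8, 3, 10, 9).

D(w) has 28 cells with 7 SE-corners; essential set:

[(1, 10, 0), (3, 4, 0), (3, 6, 1), (5, 3, 0), (6, 1, 0), (8, 3, 2), (10, 9, 8)]


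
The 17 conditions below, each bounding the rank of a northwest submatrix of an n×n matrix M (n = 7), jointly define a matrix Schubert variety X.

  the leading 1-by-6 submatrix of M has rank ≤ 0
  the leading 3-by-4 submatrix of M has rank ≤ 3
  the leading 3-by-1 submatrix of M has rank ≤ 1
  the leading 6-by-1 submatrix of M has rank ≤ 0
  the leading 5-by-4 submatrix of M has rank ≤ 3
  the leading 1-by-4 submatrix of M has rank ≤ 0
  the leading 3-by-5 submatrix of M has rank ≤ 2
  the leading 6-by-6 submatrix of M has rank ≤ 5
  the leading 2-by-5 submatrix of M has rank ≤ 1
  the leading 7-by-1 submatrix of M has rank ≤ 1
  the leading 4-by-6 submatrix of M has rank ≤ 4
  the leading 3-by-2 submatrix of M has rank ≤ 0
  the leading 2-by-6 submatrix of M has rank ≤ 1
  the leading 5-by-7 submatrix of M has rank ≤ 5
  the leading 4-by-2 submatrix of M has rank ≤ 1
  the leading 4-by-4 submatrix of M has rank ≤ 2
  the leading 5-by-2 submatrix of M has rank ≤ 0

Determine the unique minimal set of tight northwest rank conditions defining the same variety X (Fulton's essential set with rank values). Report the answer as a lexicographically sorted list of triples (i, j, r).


Computing R[i][j] = min implied NW-rank bound (n=7, 17 conditions):

  row 1: 0, 0, 0, 0, 0, 0, 1
  row 2: 0, 0, 1, 1, 1, 1, 2
  row 3: 0, 0, 1, 2, 2, 2, 3
  row 4: 0, 0, 1, 2, 3, 3, 4
  row 5: 0, 0, 1, 2, 3, 4, 5
  row 6: 0, 1, 2, 3, 4, 5, 6
  row 7: 1, 2, 3, 4, 5, 6, 7

hence w(1..7) = (7, 3, 4, 5, 6, 2, 1).

|D(w)|=15, |Ess(w)|=3:

[(1, 6, 0), (5, 2, 0), (6, 1, 0)]


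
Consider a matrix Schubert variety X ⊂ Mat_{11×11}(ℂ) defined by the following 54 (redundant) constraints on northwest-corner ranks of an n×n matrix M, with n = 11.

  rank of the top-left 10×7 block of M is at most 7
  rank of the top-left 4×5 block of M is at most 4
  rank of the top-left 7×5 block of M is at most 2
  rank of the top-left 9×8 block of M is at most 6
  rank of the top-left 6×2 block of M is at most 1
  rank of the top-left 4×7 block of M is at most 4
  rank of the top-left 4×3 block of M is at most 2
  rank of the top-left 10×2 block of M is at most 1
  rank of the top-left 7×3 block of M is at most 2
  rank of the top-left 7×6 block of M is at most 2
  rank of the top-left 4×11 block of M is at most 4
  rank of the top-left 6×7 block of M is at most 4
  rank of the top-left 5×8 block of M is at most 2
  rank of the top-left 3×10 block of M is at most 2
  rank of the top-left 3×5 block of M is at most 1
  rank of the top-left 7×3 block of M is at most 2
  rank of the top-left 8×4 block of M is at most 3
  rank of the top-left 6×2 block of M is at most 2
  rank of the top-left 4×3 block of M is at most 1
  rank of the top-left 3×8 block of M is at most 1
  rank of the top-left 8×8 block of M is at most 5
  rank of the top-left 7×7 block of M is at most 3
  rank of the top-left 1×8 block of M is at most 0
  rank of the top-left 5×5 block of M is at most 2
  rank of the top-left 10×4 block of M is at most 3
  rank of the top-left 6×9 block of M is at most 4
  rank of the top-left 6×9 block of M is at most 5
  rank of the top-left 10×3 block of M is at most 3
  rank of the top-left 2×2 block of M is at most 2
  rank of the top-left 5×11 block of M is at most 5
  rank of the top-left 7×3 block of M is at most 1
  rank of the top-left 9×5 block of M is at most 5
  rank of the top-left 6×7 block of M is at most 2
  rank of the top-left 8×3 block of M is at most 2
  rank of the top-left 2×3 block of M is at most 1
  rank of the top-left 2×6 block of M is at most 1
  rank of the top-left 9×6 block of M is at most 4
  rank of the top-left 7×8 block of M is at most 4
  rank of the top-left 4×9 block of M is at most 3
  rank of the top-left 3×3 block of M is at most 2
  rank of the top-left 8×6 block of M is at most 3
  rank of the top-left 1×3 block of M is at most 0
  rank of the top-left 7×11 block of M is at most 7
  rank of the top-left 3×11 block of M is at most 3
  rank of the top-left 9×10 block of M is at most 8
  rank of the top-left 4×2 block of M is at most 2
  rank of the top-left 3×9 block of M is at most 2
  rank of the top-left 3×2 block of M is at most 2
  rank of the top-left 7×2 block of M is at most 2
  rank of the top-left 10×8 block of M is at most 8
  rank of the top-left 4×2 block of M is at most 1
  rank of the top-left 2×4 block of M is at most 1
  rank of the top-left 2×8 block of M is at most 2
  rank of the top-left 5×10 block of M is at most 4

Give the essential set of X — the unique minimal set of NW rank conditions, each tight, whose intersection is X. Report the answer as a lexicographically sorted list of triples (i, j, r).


Computing R[i][j] = min implied NW-rank bound (n=11, 54 conditions):

  i=1: 0 | 0 | 0 | 0 | 0 | 0 | 0 | 0 | 1 | 1 | 1
  i=2: 1 | 1 | 1 | 1 | 1 | 1 | 1 | 1 | 2 | 2 | 2
  i=3: 1 | 1 | 1 | 1 | 1 | 1 | 1 | 1 | 2 | 2 | 3
  i=4: 1 | 1 | 1 | 2 | 2 | 2 | 2 | 2 | 3 | 3 | 4
  i=5: 1 | 1 | 1 | 2 | 2 | 2 | 2 | 2 | 3 | 4 | 5
  i=6: 1 | 1 | 1 | 2 | 2 | 2 | 2 | 3 | 4 | 5 | 6
  i=7: 1 | 1 | 1 | 2 | 2 | 2 | 3 | 4 | 5 | 6 | 7
  i=8: 1 | 1 | 2 | 3 | 3 | 3 | 4 | 5 | 6 | 7 | 8
  i=9: 1 | 1 | 2 | 3 | 4 | 4 | 5 | 6 | 7 | 8 | 9
  i=10: 1 | 1 | 2 | 3 | 4 | 5 | 6 | 7 | 8 | 9 | 10
  i=11: 1 | 2 | 3 | 4 | 5 | 6 | 7 | 8 | 9 | 10 | 11

giving w = (9, 1, 11, 4, 10, 8, 7, 3, 5, 6, 2) via Δ²R.

8 SE-corners of the 36-cell Rothe diagram give Ess(w):

[(1, 8, 0), (3, 8, 1), (3, 10, 2), (5, 8, 2), (6, 7, 2), (7, 3, 1), (7, 6, 2), (10, 2, 1)]


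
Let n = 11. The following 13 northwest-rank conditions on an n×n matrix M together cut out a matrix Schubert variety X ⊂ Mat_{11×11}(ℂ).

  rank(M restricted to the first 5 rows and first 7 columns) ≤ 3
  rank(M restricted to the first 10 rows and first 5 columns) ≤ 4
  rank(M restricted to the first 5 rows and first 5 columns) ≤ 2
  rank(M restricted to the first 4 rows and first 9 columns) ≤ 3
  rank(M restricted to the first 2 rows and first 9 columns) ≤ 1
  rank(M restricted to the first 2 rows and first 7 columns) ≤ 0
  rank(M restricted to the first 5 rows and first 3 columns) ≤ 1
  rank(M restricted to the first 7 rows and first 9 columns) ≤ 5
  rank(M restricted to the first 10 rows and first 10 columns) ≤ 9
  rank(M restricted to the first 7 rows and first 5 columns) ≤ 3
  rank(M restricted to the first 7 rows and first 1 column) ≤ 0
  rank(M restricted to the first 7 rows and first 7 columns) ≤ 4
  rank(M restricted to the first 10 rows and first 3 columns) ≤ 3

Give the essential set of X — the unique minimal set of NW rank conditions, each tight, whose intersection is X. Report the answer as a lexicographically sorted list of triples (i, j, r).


Reconstructing r_w from the 13 given conditions:

  0, 0, 0, 0, 0, 0, 0, 1, 1, 1, 1
  0, 0, 0, 0, 0, 0, 0, 1, 1, 2, 2
  0, 1, 1, 1, 1, 1, 1, 2, 2, 3, 3
  0, 1, 1, 2, 2, 2, 2, 3, 3, 4, 4
  0, 1, 1, 2, 2, 3, 3, 4, 4, 5, 5
  0, 1, 2, 3, 3, 4, 4, 5, 5, 6, 6
  0, 1, 2, 3, 3, 4, 4, 5, 5, 6, 7
  1, 2, 3, 4, 4, 5, 5, 6, 6, 7, 8
  1, 2, 3, 4, 4, 5, 6, 7, 7, 8, 9
  1, 2, 3, 4, 4, 5, 6, 7, 8, 9, 10
  1, 2, 3, 4, 5, 6, 7, 8, 9, 10, 11

second differences of R give the permutation w = (8, 10, 2, 4, 6, 3, 11, 1, 7, 9, 5).

9 SE-corners of the 28-cell Rothe diagram give Ess(w):

[(2, 7, 0), (2, 9, 1), (5, 3, 1), (5, 5, 2), (7, 1, 0), (7, 5, 3), (7, 7, 4), (7, 9, 5), (10, 5, 4)]


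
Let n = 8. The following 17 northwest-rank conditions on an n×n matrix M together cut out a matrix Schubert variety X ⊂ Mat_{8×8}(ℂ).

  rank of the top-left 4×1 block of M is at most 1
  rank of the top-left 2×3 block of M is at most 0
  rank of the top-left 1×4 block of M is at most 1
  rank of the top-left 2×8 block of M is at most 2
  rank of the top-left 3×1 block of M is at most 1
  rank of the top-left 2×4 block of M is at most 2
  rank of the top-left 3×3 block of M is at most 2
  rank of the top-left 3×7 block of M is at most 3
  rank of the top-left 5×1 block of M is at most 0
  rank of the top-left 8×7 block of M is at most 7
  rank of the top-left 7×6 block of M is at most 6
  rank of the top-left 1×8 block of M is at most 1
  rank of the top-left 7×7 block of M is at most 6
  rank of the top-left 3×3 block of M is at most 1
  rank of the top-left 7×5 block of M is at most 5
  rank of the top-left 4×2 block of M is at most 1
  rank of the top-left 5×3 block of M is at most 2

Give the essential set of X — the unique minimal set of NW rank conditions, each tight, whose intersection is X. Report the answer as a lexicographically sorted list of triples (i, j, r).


Rank table r_w(8×8) implied by the 17 constraints:

  row 1: 0  0  0  1  1  1  1  1
  row 2: 0  0  0  1  2  2  2  2
  row 3: 0  1  1  2  3  3  3  3
  row 4: 0  1  2  3  4  4  4  4
  row 5: 0  1  2  3  4  5  5  5
  row 6: 1  2  3  4  5  6  6  6
  row 7: 1  2  3  4  5  6  6  7
  row 8: 1  2  3  4  5  6  7  8

giving w = (4, 5, 2, 3, 6, 1, 8, 7) via Δ²R.

|D(w)|=10, |Ess(w)|=3:

[(2, 3, 0), (5, 1, 0), (7, 7, 6)]


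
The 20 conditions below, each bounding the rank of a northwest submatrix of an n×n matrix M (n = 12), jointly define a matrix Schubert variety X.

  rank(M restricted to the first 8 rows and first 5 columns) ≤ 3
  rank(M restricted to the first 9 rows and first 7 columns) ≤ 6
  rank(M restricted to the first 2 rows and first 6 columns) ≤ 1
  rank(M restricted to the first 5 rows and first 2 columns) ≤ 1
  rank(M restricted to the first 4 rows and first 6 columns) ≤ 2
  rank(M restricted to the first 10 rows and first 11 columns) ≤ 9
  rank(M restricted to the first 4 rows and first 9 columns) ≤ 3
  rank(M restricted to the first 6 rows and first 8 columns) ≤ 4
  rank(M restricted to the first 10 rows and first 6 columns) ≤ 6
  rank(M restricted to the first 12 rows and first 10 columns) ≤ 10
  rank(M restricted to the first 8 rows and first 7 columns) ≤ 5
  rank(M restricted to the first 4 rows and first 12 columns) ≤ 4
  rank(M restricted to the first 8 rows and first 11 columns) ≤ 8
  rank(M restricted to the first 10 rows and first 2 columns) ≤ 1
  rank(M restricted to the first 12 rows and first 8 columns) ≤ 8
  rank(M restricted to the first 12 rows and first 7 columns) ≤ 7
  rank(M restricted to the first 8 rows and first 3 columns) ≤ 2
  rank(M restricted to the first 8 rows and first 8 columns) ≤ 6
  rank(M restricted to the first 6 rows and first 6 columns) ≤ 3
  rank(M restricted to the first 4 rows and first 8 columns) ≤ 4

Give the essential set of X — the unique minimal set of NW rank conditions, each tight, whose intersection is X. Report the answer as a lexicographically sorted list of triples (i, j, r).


Computing R[i][j] = min implied NW-rank bound (n=12, 20 conditions):

  row 1: 1 | 1 | 1 | 1 | 1 | 1 | 1 | 1 | 1 | 1 | 1 | 1
  row 2: 1 | 1 | 1 | 1 | 1 | 1 | 2 | 2 | 2 | 2 | 2 | 2
  row 3: 1 | 1 | 2 | 2 | 2 | 2 | 3 | 3 | 3 | 3 | 3 | 3
  row 4: 1 | 1 | 2 | 2 | 2 | 2 | 3 | 3 | 3 | 4 | 4 | 4
  row 5: 1 | 1 | 2 | 3 | 3 | 3 | 4 | 4 | 4 | 5 | 5 | 5
  row 6: 1 | 1 | 2 | 3 | 3 | 3 | 4 | 4 | 5 | 6 | 6 | 6
  row 7: 1 | 1 | 2 | 3 | 3 | 4 | 5 | 5 | 6 | 7 | 7 | 7
  row 8: 1 | 1 | 2 | 3 | 3 | 4 | 5 | 6 | 7 | 8 | 8 | 8
  row 9: 1 | 1 | 2 | 3 | 4 | 5 | 6 | 7 | 8 | 9 | 9 | 9
  row 10: 1 | 1 | 2 | 3 | 4 | 5 | 6 | 7 | 8 | 9 | 9 | 10
  row 11: 1 | 2 | 3 | 4 | 5 | 6 | 7 | 8 | 9 | 10 | 10 | 11
  row 12: 1 | 2 | 3 | 4 | 5 | 6 | 7 | 8 | 9 | 10 | 11 | 12

reading off 1-entries of Δ²R: w = (1, 7, 3, 10, 4, 9, 6, 8, 5, 12, 2, 11).

|D(w)|=24, |Ess(w)|=8:

[(2, 6, 1), (4, 6, 2), (4, 9, 3), (6, 6, 3), (6, 8, 4), (8, 5, 3), (10, 2, 1), (10, 11, 9)]


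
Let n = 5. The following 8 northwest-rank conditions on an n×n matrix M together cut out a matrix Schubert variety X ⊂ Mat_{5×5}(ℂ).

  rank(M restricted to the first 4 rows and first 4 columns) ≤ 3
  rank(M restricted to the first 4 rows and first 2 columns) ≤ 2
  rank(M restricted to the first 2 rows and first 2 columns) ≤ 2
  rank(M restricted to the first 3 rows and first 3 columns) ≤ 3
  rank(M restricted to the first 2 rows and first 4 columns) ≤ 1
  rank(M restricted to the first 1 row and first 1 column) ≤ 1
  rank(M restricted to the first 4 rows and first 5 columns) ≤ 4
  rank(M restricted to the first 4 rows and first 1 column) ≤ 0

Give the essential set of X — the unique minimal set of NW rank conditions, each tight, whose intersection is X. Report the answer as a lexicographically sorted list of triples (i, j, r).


The tightest implied rank at each (i,j), from the 8 conditions:

  R[1]: 0 | 1 | 1 | 1 | 1
  R[2]: 0 | 1 | 1 | 1 | 2
  R[3]: 0 | 1 | 2 | 2 | 3
  R[4]: 0 | 1 | 2 | 3 | 4
  R[5]: 1 | 2 | 3 | 4 | 5

so w = (2, 5, 3, 4, 1).

ℓ(w)=6; the 2 essential cells (i,j,r):

[(2, 4, 1), (4, 1, 0)]


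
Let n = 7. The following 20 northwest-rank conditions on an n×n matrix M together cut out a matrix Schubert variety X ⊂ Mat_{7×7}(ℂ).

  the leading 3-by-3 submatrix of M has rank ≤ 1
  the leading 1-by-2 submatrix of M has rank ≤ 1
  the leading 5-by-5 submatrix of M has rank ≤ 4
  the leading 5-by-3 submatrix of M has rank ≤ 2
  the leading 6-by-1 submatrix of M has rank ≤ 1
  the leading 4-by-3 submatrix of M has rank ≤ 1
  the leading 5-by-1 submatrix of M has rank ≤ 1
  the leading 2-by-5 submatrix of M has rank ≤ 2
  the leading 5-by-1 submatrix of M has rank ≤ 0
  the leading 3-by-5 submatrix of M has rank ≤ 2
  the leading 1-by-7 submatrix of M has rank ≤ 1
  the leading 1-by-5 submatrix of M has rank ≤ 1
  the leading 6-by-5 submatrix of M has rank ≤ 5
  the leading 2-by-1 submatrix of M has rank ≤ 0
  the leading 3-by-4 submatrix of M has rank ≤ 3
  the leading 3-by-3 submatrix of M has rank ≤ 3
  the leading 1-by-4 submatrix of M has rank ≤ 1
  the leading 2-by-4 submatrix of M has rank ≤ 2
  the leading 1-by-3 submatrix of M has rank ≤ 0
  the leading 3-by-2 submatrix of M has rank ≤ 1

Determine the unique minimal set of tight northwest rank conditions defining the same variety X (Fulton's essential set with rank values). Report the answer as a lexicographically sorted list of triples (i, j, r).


Reconstructing r_w from the 20 given conditions:

  R[1]: 0, 0, 0, 1, 1, 1, 1
  R[2]: 0, 1, 1, 2, 2, 2, 2
  R[3]: 0, 1, 1, 2, 2, 3, 3
  R[4]: 0, 1, 1, 2, 3, 4, 4
  R[5]: 0, 1, 2, 3, 4, 5, 5
  R[6]: 1, 2, 3, 4, 5, 6, 6
  R[7]: 1, 2, 3, 4, 5, 6, 7

the unique w with this rank table is (4, 2, 6, 5, 3, 1, 7).

Rothe diagram D(w) (10 cells), 4 SE-corners (essential conditions):

[(1, 3, 0), (3, 5, 2), (4, 3, 1), (5, 1, 0)]


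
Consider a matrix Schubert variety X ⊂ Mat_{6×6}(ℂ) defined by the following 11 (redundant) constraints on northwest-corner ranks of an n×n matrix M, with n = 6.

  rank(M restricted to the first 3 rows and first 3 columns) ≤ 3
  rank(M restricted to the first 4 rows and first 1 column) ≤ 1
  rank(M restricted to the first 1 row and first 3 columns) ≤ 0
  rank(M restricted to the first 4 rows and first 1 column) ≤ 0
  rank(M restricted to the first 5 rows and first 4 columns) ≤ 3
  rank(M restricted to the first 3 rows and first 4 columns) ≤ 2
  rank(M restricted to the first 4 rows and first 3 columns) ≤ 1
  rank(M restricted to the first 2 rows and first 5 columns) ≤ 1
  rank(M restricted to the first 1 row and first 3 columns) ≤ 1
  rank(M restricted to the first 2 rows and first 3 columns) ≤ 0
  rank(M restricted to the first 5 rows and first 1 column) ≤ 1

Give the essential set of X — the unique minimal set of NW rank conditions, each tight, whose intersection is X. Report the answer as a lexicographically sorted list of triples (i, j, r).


The tightest implied rank at each (i,j), from the 11 conditions:

  row 1: 0 | 0 | 0 | 1 | 1 | 1
  row 2: 0 | 0 | 0 | 1 | 1 | 2
  row 3: 0 | 1 | 1 | 2 | 2 | 3
  row 4: 0 | 1 | 1 | 2 | 3 | 4
  row 5: 1 | 2 | 2 | 3 | 4 | 5
  row 6: 1 | 2 | 3 | 4 | 5 | 6

the unique w with this rank table is (4, 6, 2, 5, 1, 3).

ℓ(w)=10; the 4 essential cells (i,j,r):

[(2, 3, 0), (2, 5, 1), (4, 1, 0), (4, 3, 1)]


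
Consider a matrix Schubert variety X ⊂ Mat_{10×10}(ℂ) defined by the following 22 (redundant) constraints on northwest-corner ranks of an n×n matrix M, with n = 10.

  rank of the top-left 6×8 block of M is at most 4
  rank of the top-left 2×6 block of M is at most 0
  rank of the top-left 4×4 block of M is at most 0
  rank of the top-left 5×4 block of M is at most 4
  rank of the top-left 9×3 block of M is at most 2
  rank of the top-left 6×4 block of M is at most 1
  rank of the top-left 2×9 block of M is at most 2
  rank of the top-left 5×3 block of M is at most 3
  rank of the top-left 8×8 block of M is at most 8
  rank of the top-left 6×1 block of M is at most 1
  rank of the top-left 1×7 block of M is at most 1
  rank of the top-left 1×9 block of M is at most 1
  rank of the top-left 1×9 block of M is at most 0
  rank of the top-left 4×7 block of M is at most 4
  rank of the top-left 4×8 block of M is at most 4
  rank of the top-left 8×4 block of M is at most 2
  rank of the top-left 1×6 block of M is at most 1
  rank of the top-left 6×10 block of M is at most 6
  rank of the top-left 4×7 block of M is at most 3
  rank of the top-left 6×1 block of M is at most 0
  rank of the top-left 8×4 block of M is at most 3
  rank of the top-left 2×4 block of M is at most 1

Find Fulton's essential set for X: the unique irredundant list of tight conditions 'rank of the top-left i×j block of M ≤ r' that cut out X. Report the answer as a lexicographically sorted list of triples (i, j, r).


Propagating the 22 rank bounds to every northwest block:

  row 1: 0  0  0  0  0  0  0  0  0  1
  row 2: 0  0  0  0  0  0  1  1  1  2
  row 3: 0  0  0  0  1  1  2  2  2  3
  row 4: 0  0  0  0  1  2  3  3  3  4
  row 5: 0  1  1  1  2  3  4  4  4  5
  row 6: 0  1  1  1  2  3  4  4  5  6
  row 7: 1  2  2  2  3  4  5  5  6  7
  row 8: 1  2  2  2  3  4  5  6  7  8
  row 9: 1  2  2  3  4  5  6  7  8  9
  row 10: 1  2  3  4  5  6  7  8  9  10

the unique w with this rank table is (10, 7, 5, 6, 2, 9, 1, 8, 4, 3).

Rothe diagram D(w) (31 cells), 8 SE-corners (essential conditions):

[(1, 9, 0), (2, 6, 0), (4, 4, 0), (6, 1, 0), (6, 4, 1), (6, 8, 4), (8, 4, 2), (9, 3, 2)]


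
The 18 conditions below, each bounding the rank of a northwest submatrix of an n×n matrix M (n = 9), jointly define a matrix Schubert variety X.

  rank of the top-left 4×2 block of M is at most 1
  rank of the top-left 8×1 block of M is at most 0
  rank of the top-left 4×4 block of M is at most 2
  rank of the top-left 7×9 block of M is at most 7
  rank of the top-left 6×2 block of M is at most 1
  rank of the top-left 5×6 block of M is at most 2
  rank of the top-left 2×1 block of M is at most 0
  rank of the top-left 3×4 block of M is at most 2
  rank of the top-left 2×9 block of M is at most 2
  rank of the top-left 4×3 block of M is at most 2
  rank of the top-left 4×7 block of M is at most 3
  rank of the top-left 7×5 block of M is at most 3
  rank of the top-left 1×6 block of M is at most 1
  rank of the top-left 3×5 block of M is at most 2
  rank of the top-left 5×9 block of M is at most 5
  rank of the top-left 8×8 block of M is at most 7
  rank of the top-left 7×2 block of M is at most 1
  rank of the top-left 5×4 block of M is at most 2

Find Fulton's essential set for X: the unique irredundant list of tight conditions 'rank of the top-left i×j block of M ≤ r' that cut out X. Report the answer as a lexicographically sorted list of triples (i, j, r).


Rank table r_w(9×9) implied by the 18 constraints:

  0, 1, 1, 1, 1, 1, 1, 1, 1
  0, 1, 2, 2, 2, 2, 2, 2, 2
  0, 1, 2, 2, 2, 2, 3, 3, 3
  0, 1, 2, 2, 2, 2, 3, 4, 4
  0, 1, 2, 2, 2, 2, 3, 4, 5
  0, 1, 2, 3, 3, 3, 4, 5, 6
  0, 1, 2, 3, 3, 4, 5, 6, 7
  0, 1, 2, 3, 4, 5, 6, 7, 8
  1, 2, 3, 4, 5, 6, 7, 8, 9

the unique w with this rank table is (2, 3, 7, 8, 9, 4, 6, 5, 1).

|D(w)|=18, |Ess(w)|=3:

[(5, 6, 2), (7, 5, 3), (8, 1, 0)]


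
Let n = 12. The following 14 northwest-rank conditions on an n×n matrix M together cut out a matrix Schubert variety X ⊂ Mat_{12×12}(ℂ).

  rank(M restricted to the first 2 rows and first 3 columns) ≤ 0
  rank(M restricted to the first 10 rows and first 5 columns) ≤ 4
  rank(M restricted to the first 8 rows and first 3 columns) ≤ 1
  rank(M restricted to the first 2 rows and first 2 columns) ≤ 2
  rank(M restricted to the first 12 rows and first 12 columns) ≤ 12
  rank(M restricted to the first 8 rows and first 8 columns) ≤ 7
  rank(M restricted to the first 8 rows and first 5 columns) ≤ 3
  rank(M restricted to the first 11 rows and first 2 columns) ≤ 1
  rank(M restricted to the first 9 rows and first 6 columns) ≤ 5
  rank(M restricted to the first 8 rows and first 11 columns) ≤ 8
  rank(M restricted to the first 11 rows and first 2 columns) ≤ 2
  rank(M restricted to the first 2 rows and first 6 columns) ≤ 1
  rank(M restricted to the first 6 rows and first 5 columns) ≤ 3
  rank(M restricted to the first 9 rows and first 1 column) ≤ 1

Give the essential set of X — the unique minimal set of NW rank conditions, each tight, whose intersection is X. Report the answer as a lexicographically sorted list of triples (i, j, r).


The tightest implied rank at each (i,j), from the 14 conditions:

  R[1]: 0  0  0  1  1  1  1  1  1  1  1  1
  R[2]: 0  0  0  1  1  1  2  2  2  2  2  2
  R[3]: 1  1  1  2  2  2  3  3  3  3  3  3
  R[4]: 1  1  1  2  3  3  4  4  4  4  4  4
  R[5]: 1  1  1  2  3  4  5  5  5  5  5  5
  R[6]: 1  1  1  2  3  4  5  6  6  6  6  6
  R[7]: 1  1  1  2  3  4  5  6  7  7  7  7
  R[8]: 1  1  1  2  3  4  5  6  7  8  8  8
  R[9]: 1  1  2  3  4  5  6  7  8  9  9  9
  R[10]: 1  1  2  3  4  5  6  7  8  9  10  10
  R[11]: 1  1  2  3  4  5  6  7  8  9  10  11
  R[12]: 1  2  3  4  5  6  7  8  9  10  11  12

the unique w with this rank table is (4, 7, 1, 5, 6, 8, 9, 10, 3, 11, 12, 2).

D(w) has 21 cells with 4 SE-corners; essential set:

[(2, 3, 0), (2, 6, 1), (8, 3, 1), (11, 2, 1)]


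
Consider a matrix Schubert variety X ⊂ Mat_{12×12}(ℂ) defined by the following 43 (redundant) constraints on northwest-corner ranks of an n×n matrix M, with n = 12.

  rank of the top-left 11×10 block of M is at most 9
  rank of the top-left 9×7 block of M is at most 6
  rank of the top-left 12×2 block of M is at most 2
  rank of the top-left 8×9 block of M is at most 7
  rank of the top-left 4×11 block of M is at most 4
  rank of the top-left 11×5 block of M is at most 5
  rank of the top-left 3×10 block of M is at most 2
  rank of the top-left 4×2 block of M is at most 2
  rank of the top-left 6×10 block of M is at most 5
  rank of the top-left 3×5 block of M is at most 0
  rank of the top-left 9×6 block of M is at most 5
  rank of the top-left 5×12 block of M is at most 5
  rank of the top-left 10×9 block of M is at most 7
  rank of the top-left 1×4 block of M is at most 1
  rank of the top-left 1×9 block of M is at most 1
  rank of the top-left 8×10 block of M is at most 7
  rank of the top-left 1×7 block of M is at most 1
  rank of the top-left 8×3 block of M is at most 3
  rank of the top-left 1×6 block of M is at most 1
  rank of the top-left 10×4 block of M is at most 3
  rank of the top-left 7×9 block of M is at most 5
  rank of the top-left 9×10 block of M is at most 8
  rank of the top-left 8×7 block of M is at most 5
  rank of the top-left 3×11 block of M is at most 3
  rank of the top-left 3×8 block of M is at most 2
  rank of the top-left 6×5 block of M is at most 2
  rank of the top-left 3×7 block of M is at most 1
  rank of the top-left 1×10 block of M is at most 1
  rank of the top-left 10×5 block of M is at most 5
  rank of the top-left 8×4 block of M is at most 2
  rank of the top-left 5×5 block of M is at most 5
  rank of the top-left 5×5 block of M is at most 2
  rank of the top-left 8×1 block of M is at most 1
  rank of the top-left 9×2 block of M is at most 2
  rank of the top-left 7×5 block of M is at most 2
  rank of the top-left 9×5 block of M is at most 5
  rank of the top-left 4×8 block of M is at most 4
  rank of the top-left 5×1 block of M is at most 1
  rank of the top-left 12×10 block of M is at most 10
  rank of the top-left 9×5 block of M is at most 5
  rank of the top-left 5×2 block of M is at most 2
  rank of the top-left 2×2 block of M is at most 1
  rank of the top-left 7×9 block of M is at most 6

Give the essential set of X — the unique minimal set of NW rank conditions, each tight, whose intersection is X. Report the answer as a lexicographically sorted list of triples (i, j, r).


The tightest implied rank at each (i,j), from the 43 conditions:

  R[1]: 0, 0, 0, 0, 0, 1, 1, 1, 1, 1, 1, 1
  R[2]: 0, 0, 0, 0, 0, 1, 1, 2, 2, 2, 2, 2
  R[3]: 0, 0, 0, 0, 0, 1, 1, 2, 2, 2, 3, 3
  R[4]: 1, 1, 1, 1, 1, 2, 2, 3, 3, 3, 4, 4
  R[5]: 1, 2, 2, 2, 2, 3, 3, 4, 4, 4, 5, 5
  R[6]: 1, 2, 2, 2, 2, 3, 4, 5, 5, 5, 6, 6
  R[7]: 1, 2, 2, 2, 2, 3, 4, 5, 5, 6, 7, 7
  R[8]: 1, 2, 2, 2, 3, 4, 5, 6, 6, 7, 8, 8
  R[9]: 1, 2, 3, 3, 4, 5, 6, 7, 7, 8, 9, 9
  R[10]: 1, 2, 3, 3, 4, 5, 6, 7, 7, 8, 9, 10
  R[11]: 1, 2, 3, 4, 5, 6, 7, 8, 8, 9, 10, 11
  R[12]: 1, 2, 3, 4, 5, 6, 7, 8, 9, 10, 11, 12

hence w(1..12) = (6, 8, 11, 1, 2, 7, 10, 5, 3, 12, 4, 9).

Fulton essential set (8 of the 30 Rothe cells):

[(3, 5, 0), (3, 7, 1), (3, 10, 2), (7, 5, 2), (7, 9, 5), (8, 4, 2), (10, 4, 3), (10, 9, 7)]


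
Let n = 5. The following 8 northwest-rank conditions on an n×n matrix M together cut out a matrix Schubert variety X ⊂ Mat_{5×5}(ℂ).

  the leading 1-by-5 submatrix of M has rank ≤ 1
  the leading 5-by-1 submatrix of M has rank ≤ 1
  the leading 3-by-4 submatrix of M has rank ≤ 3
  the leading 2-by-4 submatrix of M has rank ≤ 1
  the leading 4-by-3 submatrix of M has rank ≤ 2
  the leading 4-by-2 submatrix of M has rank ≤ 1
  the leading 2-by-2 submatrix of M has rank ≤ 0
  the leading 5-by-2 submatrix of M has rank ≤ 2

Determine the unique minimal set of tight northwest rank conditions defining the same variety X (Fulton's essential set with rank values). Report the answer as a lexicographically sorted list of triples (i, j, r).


Reconstructing r_w from the 8 given conditions:

  R[1]: 0  0  1  1  1
  R[2]: 0  0  1  1  2
  R[3]: 1  1  2  2  3
  R[4]: 1  1  2  3  4
  R[5]: 1  2  3  4  5

second differences of R give the permutation w = (3, 5, 1, 4, 2).

|D(w)|=6, |Ess(w)|=3:

[(2, 2, 0), (2, 4, 1), (4, 2, 1)]


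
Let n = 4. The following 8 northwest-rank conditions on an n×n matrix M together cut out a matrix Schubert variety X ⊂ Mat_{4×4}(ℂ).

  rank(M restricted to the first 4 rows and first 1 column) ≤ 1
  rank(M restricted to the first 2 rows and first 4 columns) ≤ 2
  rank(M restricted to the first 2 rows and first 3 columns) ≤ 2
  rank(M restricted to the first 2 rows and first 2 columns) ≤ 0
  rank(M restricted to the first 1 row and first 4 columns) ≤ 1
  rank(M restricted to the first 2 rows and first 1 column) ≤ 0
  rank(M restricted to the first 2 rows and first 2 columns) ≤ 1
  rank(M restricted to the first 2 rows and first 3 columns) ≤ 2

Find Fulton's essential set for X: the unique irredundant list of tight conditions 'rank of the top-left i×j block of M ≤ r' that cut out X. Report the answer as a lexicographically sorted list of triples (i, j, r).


Rank table r_w(4×4) implied by the 8 constraints:

  R[1]: 0 | 0 | 1 | 1
  R[2]: 0 | 0 | 1 | 2
  R[3]: 1 | 1 | 2 | 3
  R[4]: 1 | 2 | 3 | 4

so w = (3, 4, 1, 2).

ℓ(w)=4; the 1 essential cell (i,j,r):

[(2, 2, 0)]


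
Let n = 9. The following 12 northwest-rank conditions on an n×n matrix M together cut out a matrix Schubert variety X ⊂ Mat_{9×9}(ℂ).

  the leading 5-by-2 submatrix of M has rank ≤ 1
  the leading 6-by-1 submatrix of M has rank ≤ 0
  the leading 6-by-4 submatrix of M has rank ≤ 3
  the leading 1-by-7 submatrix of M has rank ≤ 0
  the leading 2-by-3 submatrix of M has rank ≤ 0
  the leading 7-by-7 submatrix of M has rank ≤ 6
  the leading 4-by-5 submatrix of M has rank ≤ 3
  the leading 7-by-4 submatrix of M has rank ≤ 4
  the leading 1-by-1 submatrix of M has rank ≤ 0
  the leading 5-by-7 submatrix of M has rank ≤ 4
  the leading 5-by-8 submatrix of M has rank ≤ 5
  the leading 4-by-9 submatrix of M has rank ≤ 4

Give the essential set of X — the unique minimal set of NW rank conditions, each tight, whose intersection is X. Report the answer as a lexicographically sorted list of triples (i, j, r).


The tightest implied rank at each (i,j), from the 12 conditions:

  i=1: 0 0 0 0 0 0 0 1 1
  i=2: 0 0 0 1 1 1 1 2 2
  i=3: 0 1 1 2 2 2 2 3 3
  i=4: 0 1 2 3 3 3 3 4 4
  i=5: 0 1 2 3 4 4 4 5 5
  i=6: 0 1 2 3 4 5 5 6 6
  i=7: 1 2 3 4 5 6 6 7 7
  i=8: 1 2 3 4 5 6 7 8 8
  i=9: 1 2 3 4 5 6 7 8 9

hence w(1..9) = (8, 4, 2, 3, 5, 6, 1, 7, 9).

|D(w)|=14, |Ess(w)|=3:

[(1, 7, 0), (2, 3, 0), (6, 1, 0)]


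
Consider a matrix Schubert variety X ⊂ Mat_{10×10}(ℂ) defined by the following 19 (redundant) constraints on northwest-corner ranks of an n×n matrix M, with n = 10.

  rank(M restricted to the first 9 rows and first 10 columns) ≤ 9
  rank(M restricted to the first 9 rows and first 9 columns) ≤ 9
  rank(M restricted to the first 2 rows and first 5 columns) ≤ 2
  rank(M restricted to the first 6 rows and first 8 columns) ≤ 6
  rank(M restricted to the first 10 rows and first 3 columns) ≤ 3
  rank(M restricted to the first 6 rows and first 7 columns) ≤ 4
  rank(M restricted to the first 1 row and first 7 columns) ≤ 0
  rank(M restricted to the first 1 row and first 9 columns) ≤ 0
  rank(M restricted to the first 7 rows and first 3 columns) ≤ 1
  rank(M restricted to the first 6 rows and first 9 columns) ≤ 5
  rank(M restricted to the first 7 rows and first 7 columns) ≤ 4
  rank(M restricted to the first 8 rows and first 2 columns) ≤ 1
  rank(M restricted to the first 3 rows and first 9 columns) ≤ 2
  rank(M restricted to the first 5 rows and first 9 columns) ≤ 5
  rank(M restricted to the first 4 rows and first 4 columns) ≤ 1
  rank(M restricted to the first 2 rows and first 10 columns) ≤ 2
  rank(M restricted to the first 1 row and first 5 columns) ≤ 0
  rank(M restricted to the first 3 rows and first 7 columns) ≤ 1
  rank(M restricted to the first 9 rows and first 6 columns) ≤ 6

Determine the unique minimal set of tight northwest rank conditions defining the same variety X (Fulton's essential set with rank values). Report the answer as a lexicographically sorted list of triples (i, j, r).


The tightest implied rank at each (i,j), from the 19 conditions:

  row 1: 0  0  0  0  0  0  0  0  0  1
  row 2: 1  1  1  1  1  1  1  1  1  2
  row 3: 1  1  1  1  1  1  1  2  2  3
  row 4: 1  1  1  1  2  2  2  3  3  4
  row 5: 1  1  1  2  3  3  3  4  4  5
  row 6: 1  1  1  2  3  4  4  5  5  6
  row 7: 1  1  1  2  3  4  4  5  6  7
  row 8: 1  1  2  3  4  5  5  6  7  8
  row 9: 1  2  3  4  5  6  6  7  8  9
  row 10: 1  2  3  4  5  6  7  8  9  10

so w = (10, 1, 8, 5, 4, 6, 9, 3, 2, 7).

6 SE-corners of the 26-cell Rothe diagram give Ess(w):

[(1, 9, 0), (3, 7, 1), (4, 4, 1), (7, 3, 1), (7, 7, 4), (8, 2, 1)]


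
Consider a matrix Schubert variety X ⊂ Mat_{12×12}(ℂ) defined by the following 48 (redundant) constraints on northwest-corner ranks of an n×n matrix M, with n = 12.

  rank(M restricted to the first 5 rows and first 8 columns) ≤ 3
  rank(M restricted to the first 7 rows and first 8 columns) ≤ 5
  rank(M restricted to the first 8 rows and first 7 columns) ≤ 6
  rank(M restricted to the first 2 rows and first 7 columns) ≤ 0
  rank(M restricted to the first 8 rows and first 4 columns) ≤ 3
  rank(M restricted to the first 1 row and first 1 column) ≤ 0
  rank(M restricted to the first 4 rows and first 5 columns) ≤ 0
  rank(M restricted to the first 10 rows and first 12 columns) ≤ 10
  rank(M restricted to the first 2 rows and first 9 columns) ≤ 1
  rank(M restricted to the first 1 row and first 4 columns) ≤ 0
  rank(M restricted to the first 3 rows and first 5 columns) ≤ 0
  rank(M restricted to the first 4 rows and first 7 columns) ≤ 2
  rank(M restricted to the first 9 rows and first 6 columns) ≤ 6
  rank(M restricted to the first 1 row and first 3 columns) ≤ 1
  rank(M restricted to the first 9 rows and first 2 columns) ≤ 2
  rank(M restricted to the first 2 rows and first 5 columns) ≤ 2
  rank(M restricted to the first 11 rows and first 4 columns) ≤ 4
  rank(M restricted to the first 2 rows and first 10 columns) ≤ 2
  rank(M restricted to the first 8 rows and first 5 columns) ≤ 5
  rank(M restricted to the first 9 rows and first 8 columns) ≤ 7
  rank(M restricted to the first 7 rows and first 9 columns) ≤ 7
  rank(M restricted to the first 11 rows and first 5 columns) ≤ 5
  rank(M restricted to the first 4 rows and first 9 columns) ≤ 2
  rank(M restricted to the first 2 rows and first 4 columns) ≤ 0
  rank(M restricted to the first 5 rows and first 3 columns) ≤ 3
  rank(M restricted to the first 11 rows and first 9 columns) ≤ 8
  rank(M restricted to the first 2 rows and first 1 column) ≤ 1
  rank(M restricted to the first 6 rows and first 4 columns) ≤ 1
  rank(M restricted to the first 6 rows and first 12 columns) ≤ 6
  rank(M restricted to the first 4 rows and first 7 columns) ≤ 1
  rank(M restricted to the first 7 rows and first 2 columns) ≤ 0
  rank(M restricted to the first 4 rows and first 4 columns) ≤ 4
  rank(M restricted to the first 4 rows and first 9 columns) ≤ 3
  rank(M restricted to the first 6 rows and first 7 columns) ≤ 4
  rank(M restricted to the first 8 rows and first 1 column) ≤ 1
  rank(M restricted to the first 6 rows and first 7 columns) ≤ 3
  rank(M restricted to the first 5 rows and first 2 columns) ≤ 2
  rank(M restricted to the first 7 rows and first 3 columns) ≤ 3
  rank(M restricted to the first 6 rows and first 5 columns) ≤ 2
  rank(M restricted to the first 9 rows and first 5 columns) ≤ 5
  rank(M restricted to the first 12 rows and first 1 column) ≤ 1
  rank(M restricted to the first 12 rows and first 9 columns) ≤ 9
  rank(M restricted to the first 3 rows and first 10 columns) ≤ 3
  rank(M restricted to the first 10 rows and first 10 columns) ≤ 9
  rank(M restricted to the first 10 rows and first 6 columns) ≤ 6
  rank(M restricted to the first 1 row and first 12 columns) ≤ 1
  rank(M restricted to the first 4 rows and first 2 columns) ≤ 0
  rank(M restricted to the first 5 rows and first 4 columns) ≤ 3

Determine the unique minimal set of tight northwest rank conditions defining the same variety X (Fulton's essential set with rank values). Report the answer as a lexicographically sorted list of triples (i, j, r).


Computing R[i][j] = min implied NW-rank bound (n=12, 48 conditions):

  0 | 0 | 0 | 0 | 0 | 0 | 0 | 1 | 1 | 1 | 1 | 1
  0 | 0 | 0 | 0 | 0 | 0 | 0 | 1 | 1 | 2 | 2 | 2
  0 | 0 | 0 | 0 | 0 | 1 | 1 | 2 | 2 | 3 | 3 | 3
  0 | 0 | 0 | 0 | 0 | 1 | 1 | 2 | 2 | 3 | 4 | 4
  0 | 0 | 1 | 1 | 1 | 2 | 2 | 3 | 3 | 4 | 5 | 5
  0 | 0 | 1 | 1 | 2 | 3 | 3 | 4 | 4 | 5 | 6 | 6
  0 | 0 | 1 | 2 | 3 | 4 | 4 | 5 | 5 | 6 | 7 | 7
  1 | 1 | 2 | 3 | 4 | 5 | 5 | 6 | 6 | 7 | 8 | 8
  1 | 2 | 3 | 4 | 5 | 6 | 6 | 7 | 7 | 8 | 9 | 9
  1 | 2 | 3 | 4 | 5 | 6 | 7 | 8 | 8 | 9 | 10 | 10
  1 | 2 | 3 | 4 | 5 | 6 | 7 | 8 | 8 | 9 | 10 | 11
  1 | 2 | 3 | 4 | 5 | 6 | 7 | 8 | 9 | 10 | 11 | 12

giving w = (8, 10, 6, 11, 3, 5, 4, 1, 2, 7, 12, 9) via Δ²R.

|D(w)|=35, |Ess(w)|=8:

[(2, 7, 0), (2, 9, 1), (4, 5, 0), (4, 7, 1), (4, 9, 2), (6, 4, 1), (7, 2, 0), (11, 9, 8)]
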